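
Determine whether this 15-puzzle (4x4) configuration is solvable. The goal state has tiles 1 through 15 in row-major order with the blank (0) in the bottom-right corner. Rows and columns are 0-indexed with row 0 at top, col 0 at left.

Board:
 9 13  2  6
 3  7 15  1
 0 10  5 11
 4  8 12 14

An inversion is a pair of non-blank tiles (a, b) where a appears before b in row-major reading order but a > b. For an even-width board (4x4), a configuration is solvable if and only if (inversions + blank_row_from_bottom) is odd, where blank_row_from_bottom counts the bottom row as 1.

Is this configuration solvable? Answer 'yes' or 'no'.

Answer: no

Derivation:
Inversions: 42
Blank is in row 2 (0-indexed from top), which is row 2 counting from the bottom (bottom = 1).
42 + 2 = 44, which is even, so the puzzle is not solvable.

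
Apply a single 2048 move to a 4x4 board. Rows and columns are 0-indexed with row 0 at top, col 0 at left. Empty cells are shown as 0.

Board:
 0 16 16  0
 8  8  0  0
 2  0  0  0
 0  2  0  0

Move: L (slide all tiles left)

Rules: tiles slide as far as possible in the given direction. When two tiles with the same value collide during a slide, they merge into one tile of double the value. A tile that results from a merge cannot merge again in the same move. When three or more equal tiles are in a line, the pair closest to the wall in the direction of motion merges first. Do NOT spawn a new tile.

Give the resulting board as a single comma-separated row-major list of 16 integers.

Slide left:
row 0: [0, 16, 16, 0] -> [32, 0, 0, 0]
row 1: [8, 8, 0, 0] -> [16, 0, 0, 0]
row 2: [2, 0, 0, 0] -> [2, 0, 0, 0]
row 3: [0, 2, 0, 0] -> [2, 0, 0, 0]

Answer: 32, 0, 0, 0, 16, 0, 0, 0, 2, 0, 0, 0, 2, 0, 0, 0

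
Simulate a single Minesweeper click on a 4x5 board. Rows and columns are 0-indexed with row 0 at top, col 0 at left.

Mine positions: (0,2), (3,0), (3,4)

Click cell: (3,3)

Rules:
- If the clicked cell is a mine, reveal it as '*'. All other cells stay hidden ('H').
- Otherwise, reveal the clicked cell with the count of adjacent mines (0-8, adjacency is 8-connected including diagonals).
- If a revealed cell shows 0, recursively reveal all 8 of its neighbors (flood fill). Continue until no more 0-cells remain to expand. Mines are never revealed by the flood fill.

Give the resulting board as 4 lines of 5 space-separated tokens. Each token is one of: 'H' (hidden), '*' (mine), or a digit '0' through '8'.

H H H H H
H H H H H
H H H H H
H H H 1 H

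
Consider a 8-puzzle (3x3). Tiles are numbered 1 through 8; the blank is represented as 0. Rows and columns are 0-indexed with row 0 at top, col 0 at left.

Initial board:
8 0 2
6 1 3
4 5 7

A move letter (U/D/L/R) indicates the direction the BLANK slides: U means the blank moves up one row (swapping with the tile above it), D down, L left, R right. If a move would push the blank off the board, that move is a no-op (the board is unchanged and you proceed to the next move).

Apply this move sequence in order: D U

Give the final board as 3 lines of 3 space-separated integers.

After move 1 (D):
8 1 2
6 0 3
4 5 7

After move 2 (U):
8 0 2
6 1 3
4 5 7

Answer: 8 0 2
6 1 3
4 5 7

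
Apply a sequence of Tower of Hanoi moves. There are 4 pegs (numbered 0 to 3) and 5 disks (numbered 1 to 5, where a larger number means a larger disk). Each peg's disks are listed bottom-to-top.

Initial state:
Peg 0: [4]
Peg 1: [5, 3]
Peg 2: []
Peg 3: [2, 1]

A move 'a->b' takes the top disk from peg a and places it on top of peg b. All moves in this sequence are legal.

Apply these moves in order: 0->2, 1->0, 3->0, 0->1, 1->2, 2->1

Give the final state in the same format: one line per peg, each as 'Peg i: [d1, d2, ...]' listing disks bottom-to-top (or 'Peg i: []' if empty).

Answer: Peg 0: [3]
Peg 1: [5, 1]
Peg 2: [4]
Peg 3: [2]

Derivation:
After move 1 (0->2):
Peg 0: []
Peg 1: [5, 3]
Peg 2: [4]
Peg 3: [2, 1]

After move 2 (1->0):
Peg 0: [3]
Peg 1: [5]
Peg 2: [4]
Peg 3: [2, 1]

After move 3 (3->0):
Peg 0: [3, 1]
Peg 1: [5]
Peg 2: [4]
Peg 3: [2]

After move 4 (0->1):
Peg 0: [3]
Peg 1: [5, 1]
Peg 2: [4]
Peg 3: [2]

After move 5 (1->2):
Peg 0: [3]
Peg 1: [5]
Peg 2: [4, 1]
Peg 3: [2]

After move 6 (2->1):
Peg 0: [3]
Peg 1: [5, 1]
Peg 2: [4]
Peg 3: [2]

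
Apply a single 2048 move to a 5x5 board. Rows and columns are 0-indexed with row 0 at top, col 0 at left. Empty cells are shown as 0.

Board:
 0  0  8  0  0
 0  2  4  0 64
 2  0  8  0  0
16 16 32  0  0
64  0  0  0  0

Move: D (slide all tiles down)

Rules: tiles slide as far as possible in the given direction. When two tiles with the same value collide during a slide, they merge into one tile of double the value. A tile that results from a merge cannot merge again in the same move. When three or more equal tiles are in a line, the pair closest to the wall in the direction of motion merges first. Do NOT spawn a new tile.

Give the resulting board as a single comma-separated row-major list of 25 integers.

Slide down:
col 0: [0, 0, 2, 16, 64] -> [0, 0, 2, 16, 64]
col 1: [0, 2, 0, 16, 0] -> [0, 0, 0, 2, 16]
col 2: [8, 4, 8, 32, 0] -> [0, 8, 4, 8, 32]
col 3: [0, 0, 0, 0, 0] -> [0, 0, 0, 0, 0]
col 4: [0, 64, 0, 0, 0] -> [0, 0, 0, 0, 64]

Answer: 0, 0, 0, 0, 0, 0, 0, 8, 0, 0, 2, 0, 4, 0, 0, 16, 2, 8, 0, 0, 64, 16, 32, 0, 64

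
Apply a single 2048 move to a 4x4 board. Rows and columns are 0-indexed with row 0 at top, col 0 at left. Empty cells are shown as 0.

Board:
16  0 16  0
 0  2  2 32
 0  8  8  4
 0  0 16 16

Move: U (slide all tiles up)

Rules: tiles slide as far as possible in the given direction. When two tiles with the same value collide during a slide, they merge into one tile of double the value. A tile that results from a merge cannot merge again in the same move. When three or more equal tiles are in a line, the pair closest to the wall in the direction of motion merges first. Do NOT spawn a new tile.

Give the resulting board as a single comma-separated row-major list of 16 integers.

Slide up:
col 0: [16, 0, 0, 0] -> [16, 0, 0, 0]
col 1: [0, 2, 8, 0] -> [2, 8, 0, 0]
col 2: [16, 2, 8, 16] -> [16, 2, 8, 16]
col 3: [0, 32, 4, 16] -> [32, 4, 16, 0]

Answer: 16, 2, 16, 32, 0, 8, 2, 4, 0, 0, 8, 16, 0, 0, 16, 0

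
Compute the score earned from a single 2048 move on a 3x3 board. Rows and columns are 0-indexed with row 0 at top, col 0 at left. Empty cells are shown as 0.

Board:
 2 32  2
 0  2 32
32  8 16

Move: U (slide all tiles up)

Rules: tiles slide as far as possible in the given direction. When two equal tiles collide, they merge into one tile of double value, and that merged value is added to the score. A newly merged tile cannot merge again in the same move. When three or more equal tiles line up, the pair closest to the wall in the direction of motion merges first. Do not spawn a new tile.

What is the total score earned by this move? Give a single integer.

Slide up:
col 0: [2, 0, 32] -> [2, 32, 0]  score +0 (running 0)
col 1: [32, 2, 8] -> [32, 2, 8]  score +0 (running 0)
col 2: [2, 32, 16] -> [2, 32, 16]  score +0 (running 0)
Board after move:
 2 32  2
32  2 32
 0  8 16

Answer: 0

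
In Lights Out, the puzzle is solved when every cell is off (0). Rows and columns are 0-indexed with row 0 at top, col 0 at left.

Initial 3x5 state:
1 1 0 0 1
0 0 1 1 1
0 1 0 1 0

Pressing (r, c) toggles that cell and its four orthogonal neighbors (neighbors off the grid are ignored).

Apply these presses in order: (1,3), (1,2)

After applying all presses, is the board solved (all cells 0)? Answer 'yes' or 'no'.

After press 1 at (1,3):
1 1 0 1 1
0 0 0 0 0
0 1 0 0 0

After press 2 at (1,2):
1 1 1 1 1
0 1 1 1 0
0 1 1 0 0

Lights still on: 10

Answer: no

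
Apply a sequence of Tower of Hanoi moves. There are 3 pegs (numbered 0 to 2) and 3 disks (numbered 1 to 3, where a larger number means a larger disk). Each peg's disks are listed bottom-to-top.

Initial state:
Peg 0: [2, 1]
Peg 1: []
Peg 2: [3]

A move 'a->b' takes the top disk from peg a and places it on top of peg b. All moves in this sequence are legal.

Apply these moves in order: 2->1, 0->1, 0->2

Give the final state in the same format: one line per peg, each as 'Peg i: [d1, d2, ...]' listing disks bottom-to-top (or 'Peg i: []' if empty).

Answer: Peg 0: []
Peg 1: [3, 1]
Peg 2: [2]

Derivation:
After move 1 (2->1):
Peg 0: [2, 1]
Peg 1: [3]
Peg 2: []

After move 2 (0->1):
Peg 0: [2]
Peg 1: [3, 1]
Peg 2: []

After move 3 (0->2):
Peg 0: []
Peg 1: [3, 1]
Peg 2: [2]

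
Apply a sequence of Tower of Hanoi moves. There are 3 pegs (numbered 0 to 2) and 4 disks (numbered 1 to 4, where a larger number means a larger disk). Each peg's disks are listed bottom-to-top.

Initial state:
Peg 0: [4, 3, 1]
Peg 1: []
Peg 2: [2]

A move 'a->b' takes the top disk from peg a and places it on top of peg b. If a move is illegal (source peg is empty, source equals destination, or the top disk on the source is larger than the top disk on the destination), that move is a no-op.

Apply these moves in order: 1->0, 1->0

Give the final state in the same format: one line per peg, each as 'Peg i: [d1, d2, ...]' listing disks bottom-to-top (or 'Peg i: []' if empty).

Answer: Peg 0: [4, 3, 1]
Peg 1: []
Peg 2: [2]

Derivation:
After move 1 (1->0):
Peg 0: [4, 3, 1]
Peg 1: []
Peg 2: [2]

After move 2 (1->0):
Peg 0: [4, 3, 1]
Peg 1: []
Peg 2: [2]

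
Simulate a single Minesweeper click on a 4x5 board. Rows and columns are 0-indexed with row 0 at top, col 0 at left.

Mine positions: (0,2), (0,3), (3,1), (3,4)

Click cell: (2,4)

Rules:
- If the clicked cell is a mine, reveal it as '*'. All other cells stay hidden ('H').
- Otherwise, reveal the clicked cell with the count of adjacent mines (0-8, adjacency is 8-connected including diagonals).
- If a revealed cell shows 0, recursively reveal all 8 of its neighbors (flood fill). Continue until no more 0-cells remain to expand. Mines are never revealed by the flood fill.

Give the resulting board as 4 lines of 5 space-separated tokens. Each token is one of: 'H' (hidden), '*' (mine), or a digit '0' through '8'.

H H H H H
H H H H H
H H H H 1
H H H H H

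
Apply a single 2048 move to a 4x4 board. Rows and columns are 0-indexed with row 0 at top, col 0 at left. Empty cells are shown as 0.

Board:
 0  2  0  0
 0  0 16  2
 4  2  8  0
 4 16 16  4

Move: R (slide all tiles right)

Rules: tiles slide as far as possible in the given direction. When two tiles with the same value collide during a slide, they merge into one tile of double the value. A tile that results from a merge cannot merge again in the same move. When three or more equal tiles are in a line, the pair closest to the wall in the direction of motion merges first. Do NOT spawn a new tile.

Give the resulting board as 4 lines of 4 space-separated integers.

Answer:  0  0  0  2
 0  0 16  2
 0  4  2  8
 0  4 32  4

Derivation:
Slide right:
row 0: [0, 2, 0, 0] -> [0, 0, 0, 2]
row 1: [0, 0, 16, 2] -> [0, 0, 16, 2]
row 2: [4, 2, 8, 0] -> [0, 4, 2, 8]
row 3: [4, 16, 16, 4] -> [0, 4, 32, 4]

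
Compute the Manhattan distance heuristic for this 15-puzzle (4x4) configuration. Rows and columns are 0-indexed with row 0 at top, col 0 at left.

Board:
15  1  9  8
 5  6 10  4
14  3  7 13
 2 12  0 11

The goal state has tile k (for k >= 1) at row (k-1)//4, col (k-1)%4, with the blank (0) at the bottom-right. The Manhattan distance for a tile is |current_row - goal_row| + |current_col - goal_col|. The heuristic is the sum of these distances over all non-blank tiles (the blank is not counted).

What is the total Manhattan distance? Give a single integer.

Answer: 33

Derivation:
Tile 15: (0,0)->(3,2) = 5
Tile 1: (0,1)->(0,0) = 1
Tile 9: (0,2)->(2,0) = 4
Tile 8: (0,3)->(1,3) = 1
Tile 5: (1,0)->(1,0) = 0
Tile 6: (1,1)->(1,1) = 0
Tile 10: (1,2)->(2,1) = 2
Tile 4: (1,3)->(0,3) = 1
Tile 14: (2,0)->(3,1) = 2
Tile 3: (2,1)->(0,2) = 3
Tile 7: (2,2)->(1,2) = 1
Tile 13: (2,3)->(3,0) = 4
Tile 2: (3,0)->(0,1) = 4
Tile 12: (3,1)->(2,3) = 3
Tile 11: (3,3)->(2,2) = 2
Sum: 5 + 1 + 4 + 1 + 0 + 0 + 2 + 1 + 2 + 3 + 1 + 4 + 4 + 3 + 2 = 33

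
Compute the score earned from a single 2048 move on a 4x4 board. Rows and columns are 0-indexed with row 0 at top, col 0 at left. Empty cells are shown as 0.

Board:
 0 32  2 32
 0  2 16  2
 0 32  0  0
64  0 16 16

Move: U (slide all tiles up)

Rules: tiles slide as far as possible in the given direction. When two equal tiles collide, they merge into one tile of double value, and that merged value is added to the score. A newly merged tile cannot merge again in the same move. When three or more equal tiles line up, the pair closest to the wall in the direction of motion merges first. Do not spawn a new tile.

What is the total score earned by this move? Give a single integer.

Slide up:
col 0: [0, 0, 0, 64] -> [64, 0, 0, 0]  score +0 (running 0)
col 1: [32, 2, 32, 0] -> [32, 2, 32, 0]  score +0 (running 0)
col 2: [2, 16, 0, 16] -> [2, 32, 0, 0]  score +32 (running 32)
col 3: [32, 2, 0, 16] -> [32, 2, 16, 0]  score +0 (running 32)
Board after move:
64 32  2 32
 0  2 32  2
 0 32  0 16
 0  0  0  0

Answer: 32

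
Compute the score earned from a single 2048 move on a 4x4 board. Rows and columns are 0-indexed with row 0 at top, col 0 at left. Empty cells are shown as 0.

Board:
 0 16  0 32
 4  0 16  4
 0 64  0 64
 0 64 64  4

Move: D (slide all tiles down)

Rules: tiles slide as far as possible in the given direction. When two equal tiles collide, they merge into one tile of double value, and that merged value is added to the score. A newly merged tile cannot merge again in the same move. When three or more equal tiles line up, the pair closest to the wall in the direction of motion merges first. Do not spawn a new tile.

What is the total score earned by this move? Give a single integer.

Slide down:
col 0: [0, 4, 0, 0] -> [0, 0, 0, 4]  score +0 (running 0)
col 1: [16, 0, 64, 64] -> [0, 0, 16, 128]  score +128 (running 128)
col 2: [0, 16, 0, 64] -> [0, 0, 16, 64]  score +0 (running 128)
col 3: [32, 4, 64, 4] -> [32, 4, 64, 4]  score +0 (running 128)
Board after move:
  0   0   0  32
  0   0   0   4
  0  16  16  64
  4 128  64   4

Answer: 128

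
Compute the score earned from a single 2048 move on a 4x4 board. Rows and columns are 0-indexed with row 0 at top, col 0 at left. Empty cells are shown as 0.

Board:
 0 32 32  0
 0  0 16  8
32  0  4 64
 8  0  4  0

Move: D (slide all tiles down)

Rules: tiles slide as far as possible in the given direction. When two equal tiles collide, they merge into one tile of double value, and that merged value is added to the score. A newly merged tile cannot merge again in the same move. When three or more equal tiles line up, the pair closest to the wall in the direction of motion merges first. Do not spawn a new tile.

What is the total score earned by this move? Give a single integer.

Slide down:
col 0: [0, 0, 32, 8] -> [0, 0, 32, 8]  score +0 (running 0)
col 1: [32, 0, 0, 0] -> [0, 0, 0, 32]  score +0 (running 0)
col 2: [32, 16, 4, 4] -> [0, 32, 16, 8]  score +8 (running 8)
col 3: [0, 8, 64, 0] -> [0, 0, 8, 64]  score +0 (running 8)
Board after move:
 0  0  0  0
 0  0 32  0
32  0 16  8
 8 32  8 64

Answer: 8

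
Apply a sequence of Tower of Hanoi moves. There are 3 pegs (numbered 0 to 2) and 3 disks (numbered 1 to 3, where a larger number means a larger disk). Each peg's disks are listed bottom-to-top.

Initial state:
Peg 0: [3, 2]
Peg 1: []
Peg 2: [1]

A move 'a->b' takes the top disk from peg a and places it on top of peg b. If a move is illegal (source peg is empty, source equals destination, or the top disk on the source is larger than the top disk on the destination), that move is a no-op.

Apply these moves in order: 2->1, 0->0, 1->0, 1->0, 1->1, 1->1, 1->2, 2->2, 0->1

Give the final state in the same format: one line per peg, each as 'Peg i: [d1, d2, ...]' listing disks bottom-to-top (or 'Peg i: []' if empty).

Answer: Peg 0: [3, 2]
Peg 1: [1]
Peg 2: []

Derivation:
After move 1 (2->1):
Peg 0: [3, 2]
Peg 1: [1]
Peg 2: []

After move 2 (0->0):
Peg 0: [3, 2]
Peg 1: [1]
Peg 2: []

After move 3 (1->0):
Peg 0: [3, 2, 1]
Peg 1: []
Peg 2: []

After move 4 (1->0):
Peg 0: [3, 2, 1]
Peg 1: []
Peg 2: []

After move 5 (1->1):
Peg 0: [3, 2, 1]
Peg 1: []
Peg 2: []

After move 6 (1->1):
Peg 0: [3, 2, 1]
Peg 1: []
Peg 2: []

After move 7 (1->2):
Peg 0: [3, 2, 1]
Peg 1: []
Peg 2: []

After move 8 (2->2):
Peg 0: [3, 2, 1]
Peg 1: []
Peg 2: []

After move 9 (0->1):
Peg 0: [3, 2]
Peg 1: [1]
Peg 2: []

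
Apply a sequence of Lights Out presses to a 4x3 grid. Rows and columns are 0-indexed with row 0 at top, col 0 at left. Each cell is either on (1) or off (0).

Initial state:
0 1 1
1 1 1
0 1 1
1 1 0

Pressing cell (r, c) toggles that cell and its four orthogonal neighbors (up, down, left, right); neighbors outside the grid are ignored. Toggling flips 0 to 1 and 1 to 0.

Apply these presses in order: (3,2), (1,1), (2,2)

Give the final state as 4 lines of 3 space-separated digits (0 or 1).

After press 1 at (3,2):
0 1 1
1 1 1
0 1 0
1 0 1

After press 2 at (1,1):
0 0 1
0 0 0
0 0 0
1 0 1

After press 3 at (2,2):
0 0 1
0 0 1
0 1 1
1 0 0

Answer: 0 0 1
0 0 1
0 1 1
1 0 0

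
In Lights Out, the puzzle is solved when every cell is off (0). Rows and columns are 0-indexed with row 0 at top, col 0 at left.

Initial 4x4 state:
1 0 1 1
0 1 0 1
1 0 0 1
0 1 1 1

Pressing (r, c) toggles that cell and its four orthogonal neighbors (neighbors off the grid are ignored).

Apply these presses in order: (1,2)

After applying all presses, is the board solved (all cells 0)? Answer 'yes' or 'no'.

Answer: no

Derivation:
After press 1 at (1,2):
1 0 0 1
0 0 1 0
1 0 1 1
0 1 1 1

Lights still on: 9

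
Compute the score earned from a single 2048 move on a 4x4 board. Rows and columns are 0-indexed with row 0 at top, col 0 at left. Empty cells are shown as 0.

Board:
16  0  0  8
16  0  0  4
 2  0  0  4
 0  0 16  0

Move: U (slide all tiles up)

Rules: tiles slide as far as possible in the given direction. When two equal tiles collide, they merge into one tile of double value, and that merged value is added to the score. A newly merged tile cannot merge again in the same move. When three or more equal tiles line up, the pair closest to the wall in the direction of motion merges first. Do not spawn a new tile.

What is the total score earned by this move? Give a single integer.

Slide up:
col 0: [16, 16, 2, 0] -> [32, 2, 0, 0]  score +32 (running 32)
col 1: [0, 0, 0, 0] -> [0, 0, 0, 0]  score +0 (running 32)
col 2: [0, 0, 0, 16] -> [16, 0, 0, 0]  score +0 (running 32)
col 3: [8, 4, 4, 0] -> [8, 8, 0, 0]  score +8 (running 40)
Board after move:
32  0 16  8
 2  0  0  8
 0  0  0  0
 0  0  0  0

Answer: 40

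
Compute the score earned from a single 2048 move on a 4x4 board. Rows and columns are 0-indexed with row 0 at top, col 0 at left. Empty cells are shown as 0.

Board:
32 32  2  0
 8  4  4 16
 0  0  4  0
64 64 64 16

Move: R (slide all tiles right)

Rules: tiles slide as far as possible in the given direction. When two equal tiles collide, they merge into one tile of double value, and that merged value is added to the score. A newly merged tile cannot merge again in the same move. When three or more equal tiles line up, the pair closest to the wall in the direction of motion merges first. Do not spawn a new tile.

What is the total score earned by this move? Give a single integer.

Slide right:
row 0: [32, 32, 2, 0] -> [0, 0, 64, 2]  score +64 (running 64)
row 1: [8, 4, 4, 16] -> [0, 8, 8, 16]  score +8 (running 72)
row 2: [0, 0, 4, 0] -> [0, 0, 0, 4]  score +0 (running 72)
row 3: [64, 64, 64, 16] -> [0, 64, 128, 16]  score +128 (running 200)
Board after move:
  0   0  64   2
  0   8   8  16
  0   0   0   4
  0  64 128  16

Answer: 200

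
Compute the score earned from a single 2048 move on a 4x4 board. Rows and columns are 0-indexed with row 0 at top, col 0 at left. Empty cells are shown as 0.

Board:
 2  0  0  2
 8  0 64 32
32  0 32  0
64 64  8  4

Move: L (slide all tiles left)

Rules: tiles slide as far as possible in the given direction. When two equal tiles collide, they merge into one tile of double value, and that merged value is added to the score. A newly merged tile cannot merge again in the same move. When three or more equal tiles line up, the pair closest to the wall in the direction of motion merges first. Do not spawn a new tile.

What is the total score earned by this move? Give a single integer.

Answer: 196

Derivation:
Slide left:
row 0: [2, 0, 0, 2] -> [4, 0, 0, 0]  score +4 (running 4)
row 1: [8, 0, 64, 32] -> [8, 64, 32, 0]  score +0 (running 4)
row 2: [32, 0, 32, 0] -> [64, 0, 0, 0]  score +64 (running 68)
row 3: [64, 64, 8, 4] -> [128, 8, 4, 0]  score +128 (running 196)
Board after move:
  4   0   0   0
  8  64  32   0
 64   0   0   0
128   8   4   0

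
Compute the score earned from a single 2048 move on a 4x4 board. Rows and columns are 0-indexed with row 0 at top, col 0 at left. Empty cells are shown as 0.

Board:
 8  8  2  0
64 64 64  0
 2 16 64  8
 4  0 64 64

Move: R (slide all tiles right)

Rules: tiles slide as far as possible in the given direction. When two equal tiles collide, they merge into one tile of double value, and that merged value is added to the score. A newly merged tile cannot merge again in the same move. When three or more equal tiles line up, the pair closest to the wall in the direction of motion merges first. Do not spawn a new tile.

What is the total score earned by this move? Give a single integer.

Answer: 272

Derivation:
Slide right:
row 0: [8, 8, 2, 0] -> [0, 0, 16, 2]  score +16 (running 16)
row 1: [64, 64, 64, 0] -> [0, 0, 64, 128]  score +128 (running 144)
row 2: [2, 16, 64, 8] -> [2, 16, 64, 8]  score +0 (running 144)
row 3: [4, 0, 64, 64] -> [0, 0, 4, 128]  score +128 (running 272)
Board after move:
  0   0  16   2
  0   0  64 128
  2  16  64   8
  0   0   4 128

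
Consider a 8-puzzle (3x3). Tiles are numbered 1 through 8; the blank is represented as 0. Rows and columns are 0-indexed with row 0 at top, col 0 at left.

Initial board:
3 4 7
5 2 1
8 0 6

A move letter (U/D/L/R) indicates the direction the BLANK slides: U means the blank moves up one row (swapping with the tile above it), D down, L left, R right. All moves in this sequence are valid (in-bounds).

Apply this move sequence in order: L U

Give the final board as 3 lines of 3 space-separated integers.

After move 1 (L):
3 4 7
5 2 1
0 8 6

After move 2 (U):
3 4 7
0 2 1
5 8 6

Answer: 3 4 7
0 2 1
5 8 6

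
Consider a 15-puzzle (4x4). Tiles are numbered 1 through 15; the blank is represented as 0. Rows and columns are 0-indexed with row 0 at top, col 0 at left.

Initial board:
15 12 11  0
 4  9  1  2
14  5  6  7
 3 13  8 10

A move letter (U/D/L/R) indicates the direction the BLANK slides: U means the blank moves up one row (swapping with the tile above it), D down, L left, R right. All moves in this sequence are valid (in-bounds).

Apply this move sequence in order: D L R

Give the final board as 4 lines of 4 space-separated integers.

Answer: 15 12 11  2
 4  9  1  0
14  5  6  7
 3 13  8 10

Derivation:
After move 1 (D):
15 12 11  2
 4  9  1  0
14  5  6  7
 3 13  8 10

After move 2 (L):
15 12 11  2
 4  9  0  1
14  5  6  7
 3 13  8 10

After move 3 (R):
15 12 11  2
 4  9  1  0
14  5  6  7
 3 13  8 10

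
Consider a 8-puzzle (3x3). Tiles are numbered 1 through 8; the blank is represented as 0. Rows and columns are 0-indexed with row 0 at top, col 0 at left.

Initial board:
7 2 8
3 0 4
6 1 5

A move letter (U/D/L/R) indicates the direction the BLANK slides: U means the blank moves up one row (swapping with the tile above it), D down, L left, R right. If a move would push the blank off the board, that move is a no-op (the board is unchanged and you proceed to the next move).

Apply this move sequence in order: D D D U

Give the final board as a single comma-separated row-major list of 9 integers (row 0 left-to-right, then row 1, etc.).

After move 1 (D):
7 2 8
3 1 4
6 0 5

After move 2 (D):
7 2 8
3 1 4
6 0 5

After move 3 (D):
7 2 8
3 1 4
6 0 5

After move 4 (U):
7 2 8
3 0 4
6 1 5

Answer: 7, 2, 8, 3, 0, 4, 6, 1, 5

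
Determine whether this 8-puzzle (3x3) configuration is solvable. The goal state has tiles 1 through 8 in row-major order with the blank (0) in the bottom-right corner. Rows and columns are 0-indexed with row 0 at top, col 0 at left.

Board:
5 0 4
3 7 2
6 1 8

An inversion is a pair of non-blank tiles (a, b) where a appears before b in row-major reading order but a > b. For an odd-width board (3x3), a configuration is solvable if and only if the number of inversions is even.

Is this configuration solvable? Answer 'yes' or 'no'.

Inversions (pairs i<j in row-major order where tile[i] > tile[j] > 0): 14
14 is even, so the puzzle is solvable.

Answer: yes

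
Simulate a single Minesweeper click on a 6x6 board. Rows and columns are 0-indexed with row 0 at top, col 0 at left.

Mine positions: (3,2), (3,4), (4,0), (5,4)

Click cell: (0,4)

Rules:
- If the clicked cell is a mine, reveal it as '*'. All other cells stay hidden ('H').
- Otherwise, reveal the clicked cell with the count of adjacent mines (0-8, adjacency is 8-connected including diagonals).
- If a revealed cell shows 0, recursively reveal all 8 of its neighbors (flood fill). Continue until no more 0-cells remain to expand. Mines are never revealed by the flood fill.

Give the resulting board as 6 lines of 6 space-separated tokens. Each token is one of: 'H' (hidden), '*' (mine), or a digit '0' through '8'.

0 0 0 0 0 0
0 0 0 0 0 0
0 1 1 2 1 1
1 2 H H H H
H H H H H H
H H H H H H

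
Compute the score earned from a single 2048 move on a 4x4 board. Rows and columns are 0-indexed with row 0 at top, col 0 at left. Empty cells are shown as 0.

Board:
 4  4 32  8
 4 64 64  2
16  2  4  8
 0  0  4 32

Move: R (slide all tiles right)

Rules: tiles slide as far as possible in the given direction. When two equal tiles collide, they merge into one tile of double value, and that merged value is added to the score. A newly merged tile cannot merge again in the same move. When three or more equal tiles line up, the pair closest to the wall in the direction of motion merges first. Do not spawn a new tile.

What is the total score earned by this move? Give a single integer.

Answer: 136

Derivation:
Slide right:
row 0: [4, 4, 32, 8] -> [0, 8, 32, 8]  score +8 (running 8)
row 1: [4, 64, 64, 2] -> [0, 4, 128, 2]  score +128 (running 136)
row 2: [16, 2, 4, 8] -> [16, 2, 4, 8]  score +0 (running 136)
row 3: [0, 0, 4, 32] -> [0, 0, 4, 32]  score +0 (running 136)
Board after move:
  0   8  32   8
  0   4 128   2
 16   2   4   8
  0   0   4  32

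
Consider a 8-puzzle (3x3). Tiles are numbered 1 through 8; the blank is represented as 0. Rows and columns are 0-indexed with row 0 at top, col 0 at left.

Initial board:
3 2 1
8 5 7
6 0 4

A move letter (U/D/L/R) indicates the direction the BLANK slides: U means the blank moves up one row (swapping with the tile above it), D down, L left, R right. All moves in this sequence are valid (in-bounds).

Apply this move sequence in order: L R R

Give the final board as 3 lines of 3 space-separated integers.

Answer: 3 2 1
8 5 7
6 4 0

Derivation:
After move 1 (L):
3 2 1
8 5 7
0 6 4

After move 2 (R):
3 2 1
8 5 7
6 0 4

After move 3 (R):
3 2 1
8 5 7
6 4 0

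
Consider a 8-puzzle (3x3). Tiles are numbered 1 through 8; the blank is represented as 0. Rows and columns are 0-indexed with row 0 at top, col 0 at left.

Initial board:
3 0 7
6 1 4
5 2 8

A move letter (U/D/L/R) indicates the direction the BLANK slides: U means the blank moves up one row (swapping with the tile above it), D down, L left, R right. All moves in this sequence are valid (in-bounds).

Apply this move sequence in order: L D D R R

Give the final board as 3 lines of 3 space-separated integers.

Answer: 6 3 7
5 1 4
2 8 0

Derivation:
After move 1 (L):
0 3 7
6 1 4
5 2 8

After move 2 (D):
6 3 7
0 1 4
5 2 8

After move 3 (D):
6 3 7
5 1 4
0 2 8

After move 4 (R):
6 3 7
5 1 4
2 0 8

After move 5 (R):
6 3 7
5 1 4
2 8 0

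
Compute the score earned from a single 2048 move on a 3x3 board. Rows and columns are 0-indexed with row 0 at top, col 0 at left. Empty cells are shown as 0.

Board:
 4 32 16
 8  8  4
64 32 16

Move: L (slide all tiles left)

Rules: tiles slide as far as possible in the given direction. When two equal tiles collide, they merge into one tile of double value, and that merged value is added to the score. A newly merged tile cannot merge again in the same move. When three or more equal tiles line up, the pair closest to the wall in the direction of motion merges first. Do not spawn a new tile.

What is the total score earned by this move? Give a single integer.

Slide left:
row 0: [4, 32, 16] -> [4, 32, 16]  score +0 (running 0)
row 1: [8, 8, 4] -> [16, 4, 0]  score +16 (running 16)
row 2: [64, 32, 16] -> [64, 32, 16]  score +0 (running 16)
Board after move:
 4 32 16
16  4  0
64 32 16

Answer: 16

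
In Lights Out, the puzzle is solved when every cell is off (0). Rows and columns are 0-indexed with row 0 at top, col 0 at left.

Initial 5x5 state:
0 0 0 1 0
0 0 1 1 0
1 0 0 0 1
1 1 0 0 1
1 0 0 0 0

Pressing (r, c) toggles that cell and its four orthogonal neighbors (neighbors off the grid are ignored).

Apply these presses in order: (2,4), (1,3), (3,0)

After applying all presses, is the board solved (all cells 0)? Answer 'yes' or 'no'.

After press 1 at (2,4):
0 0 0 1 0
0 0 1 1 1
1 0 0 1 0
1 1 0 0 0
1 0 0 0 0

After press 2 at (1,3):
0 0 0 0 0
0 0 0 0 0
1 0 0 0 0
1 1 0 0 0
1 0 0 0 0

After press 3 at (3,0):
0 0 0 0 0
0 0 0 0 0
0 0 0 0 0
0 0 0 0 0
0 0 0 0 0

Lights still on: 0

Answer: yes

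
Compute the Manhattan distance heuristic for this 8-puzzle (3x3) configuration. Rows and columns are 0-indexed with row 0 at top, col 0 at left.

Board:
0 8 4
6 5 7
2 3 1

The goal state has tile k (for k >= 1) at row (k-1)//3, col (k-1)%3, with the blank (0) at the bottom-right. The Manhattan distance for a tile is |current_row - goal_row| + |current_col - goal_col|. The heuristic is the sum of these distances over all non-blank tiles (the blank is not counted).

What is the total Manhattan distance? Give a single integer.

Tile 8: (0,1)->(2,1) = 2
Tile 4: (0,2)->(1,0) = 3
Tile 6: (1,0)->(1,2) = 2
Tile 5: (1,1)->(1,1) = 0
Tile 7: (1,2)->(2,0) = 3
Tile 2: (2,0)->(0,1) = 3
Tile 3: (2,1)->(0,2) = 3
Tile 1: (2,2)->(0,0) = 4
Sum: 2 + 3 + 2 + 0 + 3 + 3 + 3 + 4 = 20

Answer: 20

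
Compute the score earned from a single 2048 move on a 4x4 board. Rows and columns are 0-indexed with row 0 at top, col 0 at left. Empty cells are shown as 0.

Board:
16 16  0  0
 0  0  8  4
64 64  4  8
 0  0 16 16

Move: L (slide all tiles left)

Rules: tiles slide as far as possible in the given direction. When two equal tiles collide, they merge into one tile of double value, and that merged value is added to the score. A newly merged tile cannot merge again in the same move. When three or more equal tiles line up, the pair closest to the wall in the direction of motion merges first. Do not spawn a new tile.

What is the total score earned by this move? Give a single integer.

Slide left:
row 0: [16, 16, 0, 0] -> [32, 0, 0, 0]  score +32 (running 32)
row 1: [0, 0, 8, 4] -> [8, 4, 0, 0]  score +0 (running 32)
row 2: [64, 64, 4, 8] -> [128, 4, 8, 0]  score +128 (running 160)
row 3: [0, 0, 16, 16] -> [32, 0, 0, 0]  score +32 (running 192)
Board after move:
 32   0   0   0
  8   4   0   0
128   4   8   0
 32   0   0   0

Answer: 192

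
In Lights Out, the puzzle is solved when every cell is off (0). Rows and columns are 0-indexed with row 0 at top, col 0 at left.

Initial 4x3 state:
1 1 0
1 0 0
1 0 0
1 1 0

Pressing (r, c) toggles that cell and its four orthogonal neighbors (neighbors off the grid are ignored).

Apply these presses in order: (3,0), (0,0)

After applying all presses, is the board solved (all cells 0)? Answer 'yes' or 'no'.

After press 1 at (3,0):
1 1 0
1 0 0
0 0 0
0 0 0

After press 2 at (0,0):
0 0 0
0 0 0
0 0 0
0 0 0

Lights still on: 0

Answer: yes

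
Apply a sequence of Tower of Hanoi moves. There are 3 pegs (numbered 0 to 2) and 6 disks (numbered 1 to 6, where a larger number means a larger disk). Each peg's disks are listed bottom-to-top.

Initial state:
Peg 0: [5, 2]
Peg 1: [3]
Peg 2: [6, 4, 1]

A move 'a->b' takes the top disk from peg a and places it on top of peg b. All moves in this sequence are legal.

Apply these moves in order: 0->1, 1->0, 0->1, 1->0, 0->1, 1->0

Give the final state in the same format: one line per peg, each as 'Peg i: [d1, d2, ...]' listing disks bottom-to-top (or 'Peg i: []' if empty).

Answer: Peg 0: [5, 2]
Peg 1: [3]
Peg 2: [6, 4, 1]

Derivation:
After move 1 (0->1):
Peg 0: [5]
Peg 1: [3, 2]
Peg 2: [6, 4, 1]

After move 2 (1->0):
Peg 0: [5, 2]
Peg 1: [3]
Peg 2: [6, 4, 1]

After move 3 (0->1):
Peg 0: [5]
Peg 1: [3, 2]
Peg 2: [6, 4, 1]

After move 4 (1->0):
Peg 0: [5, 2]
Peg 1: [3]
Peg 2: [6, 4, 1]

After move 5 (0->1):
Peg 0: [5]
Peg 1: [3, 2]
Peg 2: [6, 4, 1]

After move 6 (1->0):
Peg 0: [5, 2]
Peg 1: [3]
Peg 2: [6, 4, 1]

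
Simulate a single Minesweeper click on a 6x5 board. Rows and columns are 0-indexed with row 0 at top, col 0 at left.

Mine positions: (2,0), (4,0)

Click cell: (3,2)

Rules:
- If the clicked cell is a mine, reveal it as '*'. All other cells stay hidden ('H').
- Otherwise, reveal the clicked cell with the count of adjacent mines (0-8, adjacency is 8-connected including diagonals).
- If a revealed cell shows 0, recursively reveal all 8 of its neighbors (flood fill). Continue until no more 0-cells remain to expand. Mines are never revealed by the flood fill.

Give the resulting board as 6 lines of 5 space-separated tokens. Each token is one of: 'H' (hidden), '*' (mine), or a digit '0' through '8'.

0 0 0 0 0
1 1 0 0 0
H 1 0 0 0
H 2 0 0 0
H 1 0 0 0
H 1 0 0 0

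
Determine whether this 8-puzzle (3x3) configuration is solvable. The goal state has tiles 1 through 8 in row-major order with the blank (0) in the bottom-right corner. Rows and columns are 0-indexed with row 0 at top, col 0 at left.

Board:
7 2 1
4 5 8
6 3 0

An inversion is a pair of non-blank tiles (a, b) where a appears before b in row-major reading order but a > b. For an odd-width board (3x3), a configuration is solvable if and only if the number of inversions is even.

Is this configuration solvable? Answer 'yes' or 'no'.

Inversions (pairs i<j in row-major order where tile[i] > tile[j] > 0): 12
12 is even, so the puzzle is solvable.

Answer: yes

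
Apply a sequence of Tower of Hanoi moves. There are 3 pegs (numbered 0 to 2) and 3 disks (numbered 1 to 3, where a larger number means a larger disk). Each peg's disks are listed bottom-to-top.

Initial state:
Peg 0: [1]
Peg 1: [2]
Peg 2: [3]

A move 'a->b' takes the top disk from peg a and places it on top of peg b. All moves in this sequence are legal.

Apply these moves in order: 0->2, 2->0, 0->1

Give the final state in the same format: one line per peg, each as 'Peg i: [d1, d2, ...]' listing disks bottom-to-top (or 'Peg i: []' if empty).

Answer: Peg 0: []
Peg 1: [2, 1]
Peg 2: [3]

Derivation:
After move 1 (0->2):
Peg 0: []
Peg 1: [2]
Peg 2: [3, 1]

After move 2 (2->0):
Peg 0: [1]
Peg 1: [2]
Peg 2: [3]

After move 3 (0->1):
Peg 0: []
Peg 1: [2, 1]
Peg 2: [3]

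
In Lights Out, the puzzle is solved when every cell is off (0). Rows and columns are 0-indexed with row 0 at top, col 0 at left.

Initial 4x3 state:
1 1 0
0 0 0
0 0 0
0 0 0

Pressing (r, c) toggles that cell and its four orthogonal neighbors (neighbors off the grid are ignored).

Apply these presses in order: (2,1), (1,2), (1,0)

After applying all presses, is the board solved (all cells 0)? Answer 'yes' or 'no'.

After press 1 at (2,1):
1 1 0
0 1 0
1 1 1
0 1 0

After press 2 at (1,2):
1 1 1
0 0 1
1 1 0
0 1 0

After press 3 at (1,0):
0 1 1
1 1 1
0 1 0
0 1 0

Lights still on: 7

Answer: no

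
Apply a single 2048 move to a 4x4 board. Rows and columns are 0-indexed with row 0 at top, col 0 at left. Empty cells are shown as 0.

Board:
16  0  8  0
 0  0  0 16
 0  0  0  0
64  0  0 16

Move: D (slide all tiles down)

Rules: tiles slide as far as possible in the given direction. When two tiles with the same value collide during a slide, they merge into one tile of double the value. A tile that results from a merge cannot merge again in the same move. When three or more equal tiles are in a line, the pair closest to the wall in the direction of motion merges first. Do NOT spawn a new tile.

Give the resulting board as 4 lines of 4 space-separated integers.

Answer:  0  0  0  0
 0  0  0  0
16  0  0  0
64  0  8 32

Derivation:
Slide down:
col 0: [16, 0, 0, 64] -> [0, 0, 16, 64]
col 1: [0, 0, 0, 0] -> [0, 0, 0, 0]
col 2: [8, 0, 0, 0] -> [0, 0, 0, 8]
col 3: [0, 16, 0, 16] -> [0, 0, 0, 32]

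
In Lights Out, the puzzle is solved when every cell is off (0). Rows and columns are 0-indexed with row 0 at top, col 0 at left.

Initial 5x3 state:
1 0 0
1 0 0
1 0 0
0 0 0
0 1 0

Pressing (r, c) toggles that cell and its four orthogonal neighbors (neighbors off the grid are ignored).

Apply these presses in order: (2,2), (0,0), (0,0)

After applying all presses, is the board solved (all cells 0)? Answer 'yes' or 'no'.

After press 1 at (2,2):
1 0 0
1 0 1
1 1 1
0 0 1
0 1 0

After press 2 at (0,0):
0 1 0
0 0 1
1 1 1
0 0 1
0 1 0

After press 3 at (0,0):
1 0 0
1 0 1
1 1 1
0 0 1
0 1 0

Lights still on: 8

Answer: no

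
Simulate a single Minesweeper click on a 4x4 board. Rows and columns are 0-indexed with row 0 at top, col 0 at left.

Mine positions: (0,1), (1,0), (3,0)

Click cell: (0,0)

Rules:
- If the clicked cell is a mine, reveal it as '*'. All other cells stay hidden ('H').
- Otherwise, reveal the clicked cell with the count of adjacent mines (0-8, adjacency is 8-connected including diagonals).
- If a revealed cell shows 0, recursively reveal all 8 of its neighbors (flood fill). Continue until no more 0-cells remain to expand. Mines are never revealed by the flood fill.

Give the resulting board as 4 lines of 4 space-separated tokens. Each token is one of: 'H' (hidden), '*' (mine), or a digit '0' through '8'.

2 H H H
H H H H
H H H H
H H H H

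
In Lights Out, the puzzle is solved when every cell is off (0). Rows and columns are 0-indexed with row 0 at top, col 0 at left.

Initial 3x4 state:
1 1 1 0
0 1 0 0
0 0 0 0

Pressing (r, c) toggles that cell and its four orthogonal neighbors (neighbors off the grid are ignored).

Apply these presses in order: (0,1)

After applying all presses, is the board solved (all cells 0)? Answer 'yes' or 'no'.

Answer: yes

Derivation:
After press 1 at (0,1):
0 0 0 0
0 0 0 0
0 0 0 0

Lights still on: 0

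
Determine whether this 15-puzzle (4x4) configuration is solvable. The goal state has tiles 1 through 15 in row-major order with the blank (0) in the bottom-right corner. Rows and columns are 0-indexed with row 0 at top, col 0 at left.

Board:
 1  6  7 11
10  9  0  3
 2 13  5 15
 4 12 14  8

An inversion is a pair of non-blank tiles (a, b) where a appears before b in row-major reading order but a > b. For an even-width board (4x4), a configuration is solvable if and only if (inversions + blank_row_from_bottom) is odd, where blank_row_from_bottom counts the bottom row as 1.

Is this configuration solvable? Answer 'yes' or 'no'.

Inversions: 38
Blank is in row 1 (0-indexed from top), which is row 3 counting from the bottom (bottom = 1).
38 + 3 = 41, which is odd, so the puzzle is solvable.

Answer: yes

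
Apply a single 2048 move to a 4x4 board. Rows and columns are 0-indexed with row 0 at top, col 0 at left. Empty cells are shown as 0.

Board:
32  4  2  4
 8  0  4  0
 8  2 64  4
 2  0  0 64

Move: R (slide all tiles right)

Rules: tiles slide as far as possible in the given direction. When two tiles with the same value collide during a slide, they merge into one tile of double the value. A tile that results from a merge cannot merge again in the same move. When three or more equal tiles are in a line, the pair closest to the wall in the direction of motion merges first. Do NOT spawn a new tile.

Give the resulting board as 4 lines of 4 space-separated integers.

Answer: 32  4  2  4
 0  0  8  4
 8  2 64  4
 0  0  2 64

Derivation:
Slide right:
row 0: [32, 4, 2, 4] -> [32, 4, 2, 4]
row 1: [8, 0, 4, 0] -> [0, 0, 8, 4]
row 2: [8, 2, 64, 4] -> [8, 2, 64, 4]
row 3: [2, 0, 0, 64] -> [0, 0, 2, 64]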